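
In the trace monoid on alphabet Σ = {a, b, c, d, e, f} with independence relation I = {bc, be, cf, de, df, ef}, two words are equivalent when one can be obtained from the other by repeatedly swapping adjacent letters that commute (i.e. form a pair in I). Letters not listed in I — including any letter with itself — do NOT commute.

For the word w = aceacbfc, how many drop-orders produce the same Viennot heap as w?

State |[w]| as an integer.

drop 0:a onto floor
drop 1:c onto {0:a}
drop 2:e onto {1:c}
drop 3:a onto {2:e}
drop 4:c onto {3:a}
drop 5:b onto {3:a}
drop 6:f onto {5:b}
drop 7:c onto {4:c}
ground layer = {0:a}
drop-orders for the pieces not yet dropped (sum over which currently-grounded one goes next):
  1 to go: {6} 1  {7} 1
  2 to go: {4,7} 1  {5,6} 1  {6,7} 2
  3 to go: {4,6,7} 3  {5,6,7} 3
  4 to go: {4,5,6,7} 6
  5 to go: {3,4,5,6,7} 6
  6 to go: {2,3,4,5,6,7} 6
  if 0:a drops first: 6 orders

6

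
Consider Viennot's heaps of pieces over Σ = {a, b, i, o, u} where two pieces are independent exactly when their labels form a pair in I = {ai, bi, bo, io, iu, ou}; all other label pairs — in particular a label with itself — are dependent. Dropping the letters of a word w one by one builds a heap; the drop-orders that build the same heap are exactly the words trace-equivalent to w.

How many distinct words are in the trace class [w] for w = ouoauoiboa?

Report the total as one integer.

180

drop 0:o onto floor
drop 1:u onto floor
drop 2:o onto {0:o}
drop 3:a onto {1:u, 2:o}
drop 4:u onto {3:a}
drop 5:o onto {3:a}
drop 6:i onto floor
drop 7:b onto {4:u}
drop 8:o onto {5:o}
drop 9:a onto {7:b, 8:o}
ground layer = {0:o, 1:u, 6:i}
drop-orders for the pieces not yet dropped (sum over which currently-grounded one goes next):
  1 to go: {6} 1  {9} 1
  2 to go: {6,9} 2  {7,9} 1  {8,9} 1
  3 to go: {4,7,9} 1  {5,8,9} 1  {6,7,9} 3  {6,8,9} 3  {7,8,9} 2
  4 to go: {4,6,7,9} 4  {4,7,8,9} 3  {5,6,8,9} 4  {5,7,8,9} 3  {6,7,8,9} 8
  5 to go: {4,5,7,8,9} 6  {4,6,7,8,9} 15  {5,6,7,8,9} 15
  6 to go: {3,4,5,7,8,9} 6  {4,5,6,7,8,9} 36
  7 to go: {1,3,4,5,7,8,9} 6  {2,3,4,5,7,8,9} 6  {3,4,5,6,7,8,9} 42
  8 to go: {0,2,3,4,5,7,8,9} 6  {1,2,3,4,5,7,8,9} 12  {1,3,4,5,6,7,8,9} 48  {2,3,4,5,6,7,8,9} 48
  if 0:o drops first: 108 orders
  if 1:u drops first: 54 orders
  if 6:i drops first: 18 orders
heap linearizations: 180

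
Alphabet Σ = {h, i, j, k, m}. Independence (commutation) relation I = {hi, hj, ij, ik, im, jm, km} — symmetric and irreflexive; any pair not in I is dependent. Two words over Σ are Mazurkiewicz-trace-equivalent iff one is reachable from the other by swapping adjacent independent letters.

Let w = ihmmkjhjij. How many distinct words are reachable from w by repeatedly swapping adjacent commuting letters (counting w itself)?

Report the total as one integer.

1530

piece 0:i — minimal
piece 1:h — minimal
piece 2:m rests on {1:h}
piece 3:m rests on {2:m}
piece 4:k rests on {1:h}
piece 5:j rests on {4:k}
piece 6:h rests on {3:m, 4:k}
piece 7:j rests on {5:j}
piece 8:i rests on {0:i}
piece 9:j rests on {7:j}
minimal pieces: {0:i, 1:h}
ways to finish when only these pieces remain (= sum over removing one remaining piece with nothing left below it):
  1 left: {6}→1  {8}→1  {9}→1
  2 left: {0,8}→1  {3,6}→1  {6,8}→2  {6,9}→2  {7,9}→1  {8,9}→2
  3 left: {0,6,8}→3  {0,8,9}→3  {2,3,6}→1  {3,6,8}→3  {3,6,9}→3  {5,7,9}→1  {6,7,9}→3  {6,8,9}→6  {7,8,9}→3
  4 left: {0,3,6,8}→6  {0,6,8,9}→12  {0,7,8,9}→6  {2,3,6,8}→4  {2,3,6,9}→4  {3,6,7,9}→6  {3,6,8,9}→12  {5,6,7,9}→4  {5,7,8,9}→4  {6,7,8,9}→12
  5 left: {0,2,3,6,8}→10  {0,3,6,8,9}→30  {0,5,7,8,9}→10  {0,6,7,8,9}→30  {2,3,6,7,9}→10  {2,3,6,8,9}→20  {3,5,6,7,9}→10  {3,6,7,8,9}→30  {4,5,6,7,9}→4  {5,6,7,8,9}→20
  6 left: {0,2,3,6,8,9}→60  {0,3,6,7,8,9}→90  {0,5,6,7,8,9}→60  {2,3,5,6,7,9}→20  {2,3,6,7,8,9}→60  {3,4,5,6,7,9}→14  {3,5,6,7,8,9}→60  {4,5,6,7,8,9}→24
  7 left: {0,2,3,6,7,8,9}→210  {0,3,5,6,7,8,9}→210  {0,4,5,6,7,8,9}→84  {2,3,4,5,6,7,9}→34  {2,3,5,6,7,8,9}→140  {3,4,5,6,7,8,9}→98
  8 left: {0,2,3,5,6,7,8,9}→560  {0,3,4,5,6,7,8,9}→392  {1,2,3,4,5,6,7,9}→34  {2,3,4,5,6,7,8,9}→272
  placing 0:i first → 306 extensions
  placing 1:h first → 1224 extensions
total linear extensions = 1530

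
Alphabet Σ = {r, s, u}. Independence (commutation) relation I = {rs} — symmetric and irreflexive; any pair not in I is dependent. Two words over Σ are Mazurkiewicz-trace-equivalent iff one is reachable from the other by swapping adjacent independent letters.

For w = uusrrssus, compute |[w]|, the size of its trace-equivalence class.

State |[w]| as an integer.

#0=u has no predecessor
#1=u depends on [0:u]
#2=s depends on [1:u]
#3=r depends on [1:u]
#4=r depends on [3:r]
#5=s depends on [2:s]
#6=s depends on [5:s]
#7=u depends on [4:r, 6:s]
#8=s depends on [7:u]
sources: [0:u]
N(rest) = Σ N(rest − s) over sources s of rest; N(one piece) = 1:
  size 1 → [8]=1
  size 2 → [7,8]=1
  size 3 → [4,7,8]=1  [6,7,8]=1
  size 4 → [3,4,7,8]=1  [4,6,7,8]=2  [5,6,7,8]=1
  size 5 → [2,5,6,7,8]=1  [3,4,6,7,8]=3  [4,5,6,7,8]=3
  size 6 → [2,4,5,6,7,8]=4  [3,4,5,6,7,8]=6
  size 7 → [2,3,4,5,6,7,8]=10
  first=0(u) contributes 10

10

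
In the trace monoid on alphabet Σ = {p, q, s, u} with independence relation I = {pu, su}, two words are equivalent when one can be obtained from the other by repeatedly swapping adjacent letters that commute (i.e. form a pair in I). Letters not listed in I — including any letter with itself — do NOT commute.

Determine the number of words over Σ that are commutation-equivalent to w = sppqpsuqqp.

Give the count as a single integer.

3

0(s) covers ∅
1(p) covers 0:s
2(p) covers 1:p
3(q) covers 2:p
4(p) covers 3:q
5(s) covers 4:p
6(u) covers 3:q
7(q) covers 5:s, 6:u
8(q) covers 7:q
9(p) covers 8:q
floor of heap: 0:s
completions by unplaced set U, small U first (add the entries for U minus each lowest piece of U):
  |U|=1: {9}:1
  |U|=2: {8,9}:1
  |U|=3: {7,8,9}:1
  |U|=4: {5,7,8,9}:1  {6,7,8,9}:1
  |U|=5: {4,5,7,8,9}:1  {5,6,7,8,9}:2
  |U|=6: {4,5,6,7,8,9}:3
  |U|=7: {3,4,5,6,7,8,9}:3
  |U|=8: {2,3,4,5,6,7,8,9}:3
  start at 0(s): 3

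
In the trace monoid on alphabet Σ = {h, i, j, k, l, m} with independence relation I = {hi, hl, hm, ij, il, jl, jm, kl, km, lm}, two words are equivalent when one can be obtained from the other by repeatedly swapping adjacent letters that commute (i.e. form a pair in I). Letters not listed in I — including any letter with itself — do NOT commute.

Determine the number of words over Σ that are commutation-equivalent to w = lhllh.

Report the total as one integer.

10

drop 0:l onto floor
drop 1:h onto floor
drop 2:l onto {0:l}
drop 3:l onto {2:l}
drop 4:h onto {1:h}
ground layer = {0:l, 1:h}
drop-orders for the pieces not yet dropped (sum over which currently-grounded one goes next):
  1 to go: {3} 1  {4} 1
  2 to go: {1,4} 1  {2,3} 1  {3,4} 2
  3 to go: {0,2,3} 1  {1,3,4} 3  {2,3,4} 3
  if 0:l drops first: 6 orders
  if 1:h drops first: 4 orders
heap linearizations: 10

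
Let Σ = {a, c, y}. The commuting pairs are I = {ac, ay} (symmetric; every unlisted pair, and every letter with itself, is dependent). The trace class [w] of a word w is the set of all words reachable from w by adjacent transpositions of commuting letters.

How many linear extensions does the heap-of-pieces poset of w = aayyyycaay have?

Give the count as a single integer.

210

drop 0:a onto floor
drop 1:a onto {0:a}
drop 2:y onto floor
drop 3:y onto {2:y}
drop 4:y onto {3:y}
drop 5:y onto {4:y}
drop 6:c onto {5:y}
drop 7:a onto {1:a}
drop 8:a onto {7:a}
drop 9:y onto {6:c}
ground layer = {0:a, 2:y}
drop-orders for the pieces not yet dropped (sum over which currently-grounded one goes next):
  1 to go: {8} 1  {9} 1
  2 to go: {6,9} 1  {7,8} 1  {8,9} 2
  3 to go: {1,7,8} 1  {5,6,9} 1  {6,8,9} 3  {7,8,9} 3
  4 to go: {0,1,7,8} 1  {1,7,8,9} 4  {4,5,6,9} 1  {5,6,8,9} 4  {6,7,8,9} 6
  5 to go: {0,1,7,8,9} 5  {1,6,7,8,9} 10  {3,4,5,6,9} 1  {4,5,6,8,9} 5  {5,6,7,8,9} 10
  6 to go: {0,1,6,7,8,9} 15  {1,5,6,7,8,9} 20  {2,3,4,5,6,9} 1  {3,4,5,6,8,9} 6  {4,5,6,7,8,9} 15
  7 to go: {0,1,5,6,7,8,9} 35  {1,4,5,6,7,8,9} 35  {2,3,4,5,6,8,9} 7  {3,4,5,6,7,8,9} 21
  8 to go: {0,1,4,5,6,7,8,9} 70  {1,3,4,5,6,7,8,9} 56  {2,3,4,5,6,7,8,9} 28
  if 0:a drops first: 84 orders
  if 2:y drops first: 126 orders
heap linearizations: 210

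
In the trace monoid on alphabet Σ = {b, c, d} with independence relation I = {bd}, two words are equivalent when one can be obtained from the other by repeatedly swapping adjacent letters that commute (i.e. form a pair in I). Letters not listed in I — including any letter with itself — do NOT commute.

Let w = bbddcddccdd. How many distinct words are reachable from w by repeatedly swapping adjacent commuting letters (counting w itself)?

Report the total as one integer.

6

piece 0:b — minimal
piece 1:b rests on {0:b}
piece 2:d — minimal
piece 3:d rests on {2:d}
piece 4:c rests on {1:b, 3:d}
piece 5:d rests on {4:c}
piece 6:d rests on {5:d}
piece 7:c rests on {6:d}
piece 8:c rests on {7:c}
piece 9:d rests on {8:c}
piece 10:d rests on {9:d}
minimal pieces: {0:b, 2:d}
ways to finish when only these pieces remain (= sum over removing one remaining piece with nothing left below it):
  1 left: {10}→1
  2 left: {9,10}→1
  3 left: {8,9,10}→1
  4 left: {7,8,9,10}→1
  5 left: {6,7,8,9,10}→1
  6 left: {5,6,7,8,9,10}→1
  7 left: {4,5,6,7,8,9,10}→1
  8 left: {1,4,5,6,7,8,9,10}→1  {3,4,5,6,7,8,9,10}→1
  9 left: {0,1,4,5,6,7,8,9,10}→1  {1,3,4,5,6,7,8,9,10}→2  {2,3,4,5,6,7,8,9,10}→1
  placing 0:b first → 3 extensions
  placing 2:d first → 3 extensions
total linear extensions = 6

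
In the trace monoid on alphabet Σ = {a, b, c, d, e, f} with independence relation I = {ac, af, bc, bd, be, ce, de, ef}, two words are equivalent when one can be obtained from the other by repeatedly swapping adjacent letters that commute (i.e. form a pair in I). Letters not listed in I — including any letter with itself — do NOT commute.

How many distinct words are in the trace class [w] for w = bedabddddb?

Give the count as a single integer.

90

0(b) covers ∅
1(e) covers ∅
2(d) covers ∅
3(a) covers 0:b, 1:e, 2:d
4(b) covers 3:a
5(d) covers 3:a
6(d) covers 5:d
7(d) covers 6:d
8(d) covers 7:d
9(b) covers 4:b
floor of heap: 0:b, 1:e, 2:d
completions by unplaced set U, small U first (add the entries for U minus each lowest piece of U):
  |U|=1: {8}:1  {9}:1
  |U|=2: {4,9}:1  {7,8}:1  {8,9}:2
  |U|=3: {4,8,9}:3  {6,7,8}:1  {7,8,9}:3
  |U|=4: {4,7,8,9}:6  {5,6,7,8}:1  {6,7,8,9}:4
  |U|=5: {4,6,7,8,9}:10  {5,6,7,8,9}:5
  |U|=6: {4,5,6,7,8,9}:15
  |U|=7: {3,4,5,6,7,8,9}:15
  |U|=8: {0,3,4,5,6,7,8,9}:15  {1,3,4,5,6,7,8,9}:15  {2,3,4,5,6,7,8,9}:15
  start at 0(b): 30
  start at 1(e): 30
  start at 2(d): 30
sum over floor = 90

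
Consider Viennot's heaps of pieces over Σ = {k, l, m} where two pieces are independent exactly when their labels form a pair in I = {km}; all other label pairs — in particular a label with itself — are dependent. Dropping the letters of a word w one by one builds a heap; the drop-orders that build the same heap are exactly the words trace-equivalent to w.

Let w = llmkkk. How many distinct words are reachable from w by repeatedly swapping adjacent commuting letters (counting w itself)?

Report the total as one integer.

4

#0=l has no predecessor
#1=l depends on [0:l]
#2=m depends on [1:l]
#3=k depends on [1:l]
#4=k depends on [3:k]
#5=k depends on [4:k]
sources: [0:l]
N(rest) = Σ N(rest − s) over sources s of rest; N(one piece) = 1:
  size 1 → [2]=1  [5]=1
  size 2 → [2,5]=2  [4,5]=1
  size 3 → [2,4,5]=3  [3,4,5]=1
  size 4 → [2,3,4,5]=4
  first=0(l) contributes 4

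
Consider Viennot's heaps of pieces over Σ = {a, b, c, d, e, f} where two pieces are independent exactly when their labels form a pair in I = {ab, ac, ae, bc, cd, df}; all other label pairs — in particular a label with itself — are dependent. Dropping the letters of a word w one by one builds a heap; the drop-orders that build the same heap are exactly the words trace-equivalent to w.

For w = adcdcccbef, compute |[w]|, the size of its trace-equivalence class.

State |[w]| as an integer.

piece 0:a — minimal
piece 1:d rests on {0:a}
piece 2:c — minimal
piece 3:d rests on {1:d}
piece 4:c rests on {2:c}
piece 5:c rests on {4:c}
piece 6:c rests on {5:c}
piece 7:b rests on {3:d}
piece 8:e rests on {6:c, 7:b}
piece 9:f rests on {8:e}
minimal pieces: {0:a, 2:c}
ways to finish when only these pieces remain (= sum over removing one remaining piece with nothing left below it):
  1 left: {9}→1
  2 left: {8,9}→1
  3 left: {6,8,9}→1  {7,8,9}→1
  4 left: {3,7,8,9}→1  {5,6,8,9}→1  {6,7,8,9}→2
  5 left: {1,3,7,8,9}→1  {3,6,7,8,9}→3  {4,5,6,8,9}→1  {5,6,7,8,9}→3
  6 left: {0,1,3,7,8,9}→1  {1,3,6,7,8,9}→4  {2,4,5,6,8,9}→1  {3,5,6,7,8,9}→6  {4,5,6,7,8,9}→4
  7 left: {0,1,3,6,7,8,9}→5  {1,3,5,6,7,8,9}→10  {2,4,5,6,7,8,9}→5  {3,4,5,6,7,8,9}→10
  8 left: {0,1,3,5,6,7,8,9}→15  {1,3,4,5,6,7,8,9}→20  {2,3,4,5,6,7,8,9}→15
  placing 0:a first → 35 extensions
  placing 2:c first → 35 extensions
total linear extensions = 70

70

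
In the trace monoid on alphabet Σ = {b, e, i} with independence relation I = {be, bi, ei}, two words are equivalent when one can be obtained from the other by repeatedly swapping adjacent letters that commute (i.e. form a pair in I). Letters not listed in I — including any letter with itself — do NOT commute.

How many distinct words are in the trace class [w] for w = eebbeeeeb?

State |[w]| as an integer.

84

drop 0:e onto floor
drop 1:e onto {0:e}
drop 2:b onto floor
drop 3:b onto {2:b}
drop 4:e onto {1:e}
drop 5:e onto {4:e}
drop 6:e onto {5:e}
drop 7:e onto {6:e}
drop 8:b onto {3:b}
ground layer = {0:e, 2:b}
drop-orders for the pieces not yet dropped (sum over which currently-grounded one goes next):
  1 to go: {7} 1  {8} 1
  2 to go: {3,8} 1  {6,7} 1  {7,8} 2
  3 to go: {2,3,8} 1  {3,7,8} 3  {5,6,7} 1  {6,7,8} 3
  4 to go: {2,3,7,8} 4  {3,6,7,8} 6  {4,5,6,7} 1  {5,6,7,8} 4
  5 to go: {1,4,5,6,7} 1  {2,3,6,7,8} 10  {3,5,6,7,8} 10  {4,5,6,7,8} 5
  6 to go: {0,1,4,5,6,7} 1  {1,4,5,6,7,8} 6  {2,3,5,6,7,8} 20  {3,4,5,6,7,8} 15
  7 to go: {0,1,4,5,6,7,8} 7  {1,3,4,5,6,7,8} 21  {2,3,4,5,6,7,8} 35
  if 0:e drops first: 56 orders
  if 2:b drops first: 28 orders
heap linearizations: 84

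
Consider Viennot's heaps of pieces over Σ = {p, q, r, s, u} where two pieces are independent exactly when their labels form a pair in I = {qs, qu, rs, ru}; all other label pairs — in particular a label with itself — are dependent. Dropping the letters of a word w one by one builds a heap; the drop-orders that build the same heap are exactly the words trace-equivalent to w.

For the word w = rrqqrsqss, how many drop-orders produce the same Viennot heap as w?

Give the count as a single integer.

#0=r has no predecessor
#1=r depends on [0:r]
#2=q depends on [1:r]
#3=q depends on [2:q]
#4=r depends on [3:q]
#5=s has no predecessor
#6=q depends on [4:r]
#7=s depends on [5:s]
#8=s depends on [7:s]
sources: [0:r, 5:s]
N(rest) = Σ N(rest − s) over sources s of rest; N(one piece) = 1:
  size 1 → [6]=1  [8]=1
  size 2 → [4,6]=1  [6,8]=2  [7,8]=1
  size 3 → [3,4,6]=1  [4,6,8]=3  [5,7,8]=1  [6,7,8]=3
  size 4 → [2,3,4,6]=1  [3,4,6,8]=4  [4,6,7,8]=6  [5,6,7,8]=4
  size 5 → [1,2,3,4,6]=1  [2,3,4,6,8]=5  [3,4,6,7,8]=10  [4,5,6,7,8]=10
  size 6 → [0,1,2,3,4,6]=1  [1,2,3,4,6,8]=6  [2,3,4,6,7,8]=15  [3,4,5,6,7,8]=20
  size 7 → [0,1,2,3,4,6,8]=7  [1,2,3,4,6,7,8]=21  [2,3,4,5,6,7,8]=35
  first=0(r) contributes 56
  first=5(s) contributes 28
|[w]| = 84

84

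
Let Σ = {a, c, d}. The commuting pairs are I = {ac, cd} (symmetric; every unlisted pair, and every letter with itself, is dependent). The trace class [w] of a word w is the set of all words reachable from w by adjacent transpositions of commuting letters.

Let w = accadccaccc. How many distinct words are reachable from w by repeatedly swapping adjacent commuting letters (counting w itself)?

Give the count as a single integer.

330

#0=a has no predecessor
#1=c has no predecessor
#2=c depends on [1:c]
#3=a depends on [0:a]
#4=d depends on [3:a]
#5=c depends on [2:c]
#6=c depends on [5:c]
#7=a depends on [4:d]
#8=c depends on [6:c]
#9=c depends on [8:c]
#10=c depends on [9:c]
sources: [0:a, 1:c]
N(rest) = Σ N(rest − s) over sources s of rest; N(one piece) = 1:
  size 1 → [7]=1  [10]=1
  size 2 → [4,7]=1  [7,10]=2  [9,10]=1
  size 3 → [3,4,7]=1  [4,7,10]=3  [7,9,10]=3  [8,9,10]=1
  size 4 → [0,3,4,7]=1  [3,4,7,10]=4  [4,7,9,10]=6  [6,8,9,10]=1  [7,8,9,10]=4
  size 5 → [0,3,4,7,10]=5  [3,4,7,9,10]=10  [4,7,8,9,10]=10  [5,6,8,9,10]=1  [6,7,8,9,10]=5
  size 6 → [0,3,4,7,9,10]=15  [2,5,6,8,9,10]=1  [3,4,7,8,9,10]=20  [4,6,7,8,9,10]=15  [5,6,7,8,9,10]=6
  size 7 → [0,3,4,7,8,9,10]=35  [1,2,5,6,8,9,10]=1  [2,5,6,7,8,9,10]=7  [3,4,6,7,8,9,10]=35  [4,5,6,7,8,9,10]=21
  size 8 → [0,3,4,6,7,8,9,10]=70  [1,2,5,6,7,8,9,10]=8  [2,4,5,6,7,8,9,10]=28  [3,4,5,6,7,8,9,10]=56
  size 9 → [0,3,4,5,6,7,8,9,10]=126  [1,2,4,5,6,7,8,9,10]=36  [2,3,4,5,6,7,8,9,10]=84
  first=0(a) contributes 120
  first=1(c) contributes 210
|[w]| = 330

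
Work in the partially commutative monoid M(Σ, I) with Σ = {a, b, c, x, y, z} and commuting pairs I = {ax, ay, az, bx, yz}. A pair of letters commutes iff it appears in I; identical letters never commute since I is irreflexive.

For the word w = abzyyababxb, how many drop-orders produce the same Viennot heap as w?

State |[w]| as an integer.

piece 0:a — minimal
piece 1:b rests on {0:a}
piece 2:z rests on {1:b}
piece 3:y rests on {1:b}
piece 4:y rests on {3:y}
piece 5:a rests on {1:b}
piece 6:b rests on {2:z, 4:y, 5:a}
piece 7:a rests on {6:b}
piece 8:b rests on {7:a}
piece 9:x rests on {2:z, 4:y}
piece 10:b rests on {8:b}
minimal pieces: {0:a}
ways to finish when only these pieces remain (= sum over removing one remaining piece with nothing left below it):
  1 left: {9}→1  {10}→1
  2 left: {8,10}→1  {9,10}→2
  3 left: {7,8,10}→1  {8,9,10}→3
  4 left: {6,7,8,10}→1  {7,8,9,10}→4
  5 left: {5,6,7,8,10}→1  {6,7,8,9,10}→5
  6 left: {2,6,7,8,9,10}→5  {4,6,7,8,9,10}→5  {5,6,7,8,9,10}→6
  7 left: {2,4,6,7,8,9,10}→10  {2,5,6,7,8,9,10}→11  {3,4,6,7,8,9,10}→5  {4,5,6,7,8,9,10}→11
  8 left: {2,3,4,6,7,8,9,10}→15  {2,4,5,6,7,8,9,10}→32  {3,4,5,6,7,8,9,10}→16
  9 left: {2,3,4,5,6,7,8,9,10}→63
  placing 0:a first → 63 extensions

63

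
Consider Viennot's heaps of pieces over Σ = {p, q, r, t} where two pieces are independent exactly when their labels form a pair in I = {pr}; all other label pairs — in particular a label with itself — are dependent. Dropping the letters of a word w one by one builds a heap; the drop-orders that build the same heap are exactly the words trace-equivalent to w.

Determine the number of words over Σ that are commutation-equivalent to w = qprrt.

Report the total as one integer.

#0=q has no predecessor
#1=p depends on [0:q]
#2=r depends on [0:q]
#3=r depends on [2:r]
#4=t depends on [1:p, 3:r]
sources: [0:q]
N(rest) = Σ N(rest − s) over sources s of rest; N(one piece) = 1:
  size 1 → [4]=1
  size 2 → [1,4]=1  [3,4]=1
  size 3 → [1,3,4]=2  [2,3,4]=1
  first=0(q) contributes 3

3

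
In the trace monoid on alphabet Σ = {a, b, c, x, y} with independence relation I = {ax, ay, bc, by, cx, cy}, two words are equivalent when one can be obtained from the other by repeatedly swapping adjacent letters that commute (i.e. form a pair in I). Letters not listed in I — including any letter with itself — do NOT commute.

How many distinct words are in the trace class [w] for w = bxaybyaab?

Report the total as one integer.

36

#0=b has no predecessor
#1=x depends on [0:b]
#2=a depends on [0:b]
#3=y depends on [1:x]
#4=b depends on [1:x, 2:a]
#5=y depends on [3:y]
#6=a depends on [4:b]
#7=a depends on [6:a]
#8=b depends on [7:a]
sources: [0:b]
N(rest) = Σ N(rest − s) over sources s of rest; N(one piece) = 1:
  size 1 → [5]=1  [8]=1
  size 2 → [3,5]=1  [5,8]=2  [7,8]=1
  size 3 → [3,5,8]=3  [5,7,8]=3  [6,7,8]=1
  size 4 → [3,5,7,8]=6  [4,6,7,8]=1  [5,6,7,8]=4
  size 5 → [2,4,6,7,8]=1  [3,5,6,7,8]=10  [4,5,6,7,8]=5
  size 6 → [2,4,5,6,7,8]=6  [3,4,5,6,7,8]=15
  size 7 → [1,3,4,5,6,7,8]=15  [2,3,4,5,6,7,8]=21
  first=0(b) contributes 36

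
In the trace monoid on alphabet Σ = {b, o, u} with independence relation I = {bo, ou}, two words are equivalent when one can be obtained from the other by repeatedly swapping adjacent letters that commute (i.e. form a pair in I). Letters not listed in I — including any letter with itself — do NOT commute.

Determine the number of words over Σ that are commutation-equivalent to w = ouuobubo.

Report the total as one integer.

56

0(o) covers ∅
1(u) covers ∅
2(u) covers 1:u
3(o) covers 0:o
4(b) covers 2:u
5(u) covers 4:b
6(b) covers 5:u
7(o) covers 3:o
floor of heap: 0:o, 1:u
completions by unplaced set U, small U first (add the entries for U minus each lowest piece of U):
  |U|=1: {6}:1  {7}:1
  |U|=2: {3,7}:1  {5,6}:1  {6,7}:2
  |U|=3: {0,3,7}:1  {3,6,7}:3  {4,5,6}:1  {5,6,7}:3
  |U|=4: {0,3,6,7}:4  {2,4,5,6}:1  {3,5,6,7}:6  {4,5,6,7}:4
  |U|=5: {0,3,5,6,7}:10  {1,2,4,5,6}:1  {2,4,5,6,7}:5  {3,4,5,6,7}:10
  |U|=6: {0,3,4,5,6,7}:20  {1,2,4,5,6,7}:6  {2,3,4,5,6,7}:15
  start at 0(o): 21
  start at 1(u): 35
sum over floor = 56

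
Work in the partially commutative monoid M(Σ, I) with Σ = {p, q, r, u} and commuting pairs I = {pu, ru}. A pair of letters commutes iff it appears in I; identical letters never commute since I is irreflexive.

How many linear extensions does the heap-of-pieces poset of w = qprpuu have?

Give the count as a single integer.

0(q) covers ∅
1(p) covers 0:q
2(r) covers 1:p
3(p) covers 2:r
4(u) covers 0:q
5(u) covers 4:u
floor of heap: 0:q
completions by unplaced set U, small U first (add the entries for U minus each lowest piece of U):
  |U|=1: {3}:1  {5}:1
  |U|=2: {2,3}:1  {3,5}:2  {4,5}:1
  |U|=3: {1,2,3}:1  {2,3,5}:3  {3,4,5}:3
  |U|=4: {1,2,3,5}:4  {2,3,4,5}:6
  start at 0(q): 10

10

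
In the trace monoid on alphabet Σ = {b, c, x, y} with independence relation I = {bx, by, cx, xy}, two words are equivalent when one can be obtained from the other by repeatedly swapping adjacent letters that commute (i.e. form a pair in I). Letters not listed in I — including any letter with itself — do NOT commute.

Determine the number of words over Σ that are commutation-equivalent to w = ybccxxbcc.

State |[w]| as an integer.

piece 0:y — minimal
piece 1:b — minimal
piece 2:c rests on {0:y, 1:b}
piece 3:c rests on {2:c}
piece 4:x — minimal
piece 5:x rests on {4:x}
piece 6:b rests on {3:c}
piece 7:c rests on {6:b}
piece 8:c rests on {7:c}
minimal pieces: {0:y, 1:b, 4:x}
ways to finish when only these pieces remain (= sum over removing one remaining piece with nothing left below it):
  1 left: {5}→1  {8}→1
  2 left: {4,5}→1  {5,8}→2  {7,8}→1
  3 left: {4,5,8}→3  {5,7,8}→3  {6,7,8}→1
  4 left: {3,6,7,8}→1  {4,5,7,8}→6  {5,6,7,8}→4
  5 left: {2,3,6,7,8}→1  {3,5,6,7,8}→5  {4,5,6,7,8}→10
  6 left: {0,2,3,6,7,8}→1  {1,2,3,6,7,8}→1  {2,3,5,6,7,8}→6  {3,4,5,6,7,8}→15
  7 left: {0,1,2,3,6,7,8}→2  {0,2,3,5,6,7,8}→7  {1,2,3,5,6,7,8}→7  {2,3,4,5,6,7,8}→21
  placing 0:y first → 28 extensions
  placing 1:b first → 28 extensions
  placing 4:x first → 16 extensions
total linear extensions = 72

72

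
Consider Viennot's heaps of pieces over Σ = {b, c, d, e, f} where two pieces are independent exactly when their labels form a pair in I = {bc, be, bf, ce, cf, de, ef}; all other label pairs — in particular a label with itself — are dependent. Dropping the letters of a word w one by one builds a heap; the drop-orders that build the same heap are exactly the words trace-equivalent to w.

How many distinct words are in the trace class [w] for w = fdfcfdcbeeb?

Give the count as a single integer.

495

0(f) covers ∅
1(d) covers 0:f
2(f) covers 1:d
3(c) covers 1:d
4(f) covers 2:f
5(d) covers 3:c, 4:f
6(c) covers 5:d
7(b) covers 5:d
8(e) covers ∅
9(e) covers 8:e
10(b) covers 7:b
floor of heap: 0:f, 8:e
completions by unplaced set U, small U first (add the entries for U minus each lowest piece of U):
  |U|=1: {6}:1  {9}:1  {10}:1
  |U|=2: {6,9}:2  {6,10}:2  {7,10}:1  {8,9}:1  {9,10}:2
  |U|=3: {6,7,10}:3  {6,8,9}:3  {6,9,10}:6  {7,9,10}:3  {8,9,10}:3
  |U|=4: {5,6,7,10}:3  {6,7,9,10}:12  {6,8,9,10}:12  {7,8,9,10}:6
  |U|=5: {3,5,6,7,10}:3  {4,5,6,7,10}:3  {5,6,7,9,10}:15  {6,7,8,9,10}:30
  |U|=6: {2,4,5,6,7,10}:3  {3,4,5,6,7,10}:6  {3,5,6,7,9,10}:18  {4,5,6,7,9,10}:18  {5,6,7,8,9,10}:45
  |U|=7: {2,3,4,5,6,7,10}:9  {2,4,5,6,7,9,10}:21  {3,4,5,6,7,9,10}:42  {3,5,6,7,8,9,10}:63  {4,5,6,7,8,9,10}:63
  |U|=8: {1,2,3,4,5,6,7,10}:9  {2,3,4,5,6,7,9,10}:72  {2,4,5,6,7,8,9,10}:84  {3,4,5,6,7,8,9,10}:168
  |U|=9: {0,1,2,3,4,5,6,7,10}:9  {1,2,3,4,5,6,7,9,10}:81  {2,3,4,5,6,7,8,9,10}:324
  start at 0(f): 405
  start at 8(e): 90
sum over floor = 495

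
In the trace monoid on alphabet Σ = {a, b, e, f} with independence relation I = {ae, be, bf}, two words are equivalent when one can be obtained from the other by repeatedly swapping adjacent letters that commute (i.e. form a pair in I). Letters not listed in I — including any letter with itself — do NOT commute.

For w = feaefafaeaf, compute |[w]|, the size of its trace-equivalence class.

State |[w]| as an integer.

#0=f has no predecessor
#1=e depends on [0:f]
#2=a depends on [0:f]
#3=e depends on [1:e]
#4=f depends on [2:a, 3:e]
#5=a depends on [4:f]
#6=f depends on [5:a]
#7=a depends on [6:f]
#8=e depends on [6:f]
#9=a depends on [7:a]
#10=f depends on [8:e, 9:a]
sources: [0:f]
N(rest) = Σ N(rest − s) over sources s of rest; N(one piece) = 1:
  size 1 → [10]=1
  size 2 → [8,10]=1  [9,10]=1
  size 3 → [7,9,10]=1  [8,9,10]=2
  size 4 → [7,8,9,10]=3
  size 5 → [6,7,8,9,10]=3
  size 6 → [5,6,7,8,9,10]=3
  size 7 → [4,5,6,7,8,9,10]=3
  size 8 → [2,4,5,6,7,8,9,10]=3  [3,4,5,6,7,8,9,10]=3
  size 9 → [1,3,4,5,6,7,8,9,10]=3  [2,3,4,5,6,7,8,9,10]=6
  first=0(f) contributes 9

9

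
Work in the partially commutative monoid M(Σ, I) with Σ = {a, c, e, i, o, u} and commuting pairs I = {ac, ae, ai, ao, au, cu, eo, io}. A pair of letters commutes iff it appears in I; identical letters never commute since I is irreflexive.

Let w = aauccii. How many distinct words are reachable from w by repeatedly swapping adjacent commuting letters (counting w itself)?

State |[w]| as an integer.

63

piece 0:a — minimal
piece 1:a rests on {0:a}
piece 2:u — minimal
piece 3:c — minimal
piece 4:c rests on {3:c}
piece 5:i rests on {2:u, 4:c}
piece 6:i rests on {5:i}
minimal pieces: {0:a, 2:u, 3:c}
ways to finish when only these pieces remain (= sum over removing one remaining piece with nothing left below it):
  1 left: {1}→1  {6}→1
  2 left: {0,1}→1  {1,6}→2  {5,6}→1
  3 left: {0,1,6}→3  {1,5,6}→3  {2,5,6}→1  {4,5,6}→1
  4 left: {0,1,5,6}→6  {1,2,5,6}→4  {1,4,5,6}→4  {2,4,5,6}→2  {3,4,5,6}→1
  5 left: {0,1,2,5,6}→10  {0,1,4,5,6}→10  {1,2,4,5,6}→10  {1,3,4,5,6}→5  {2,3,4,5,6}→3
  placing 0:a first → 18 extensions
  placing 2:u first → 15 extensions
  placing 3:c first → 30 extensions
total linear extensions = 63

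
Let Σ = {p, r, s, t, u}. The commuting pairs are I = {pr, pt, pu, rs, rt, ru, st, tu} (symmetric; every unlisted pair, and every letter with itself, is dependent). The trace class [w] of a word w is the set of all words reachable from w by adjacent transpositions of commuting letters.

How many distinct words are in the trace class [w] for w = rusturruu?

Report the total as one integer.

drop 0:r onto floor
drop 1:u onto floor
drop 2:s onto {1:u}
drop 3:t onto floor
drop 4:u onto {2:s}
drop 5:r onto {0:r}
drop 6:r onto {5:r}
drop 7:u onto {4:u}
drop 8:u onto {7:u}
ground layer = {0:r, 1:u, 3:t}
drop-orders for the pieces not yet dropped (sum over which currently-grounded one goes next):
  1 to go: {3} 1  {6} 1  {8} 1
  2 to go: {3,6} 2  {3,8} 2  {5,6} 1  {6,8} 2  {7,8} 1
  3 to go: {0,5,6} 1  {3,5,6} 3  {3,6,8} 6  {3,7,8} 3  {4,7,8} 1  {5,6,8} 3  {6,7,8} 3
  4 to go: {0,3,5,6} 4  {0,5,6,8} 4  {2,4,7,8} 1  {3,4,7,8} 4  {3,5,6,8} 12  {3,6,7,8} 12  {4,6,7,8} 4  {5,6,7,8} 6
  5 to go: {0,3,5,6,8} 20  {0,5,6,7,8} 10  {1,2,4,7,8} 1  {2,3,4,7,8} 5  {2,4,6,7,8} 5  {3,4,6,7,8} 20  {3,5,6,7,8} 30  {4,5,6,7,8} 10
  6 to go: {0,3,5,6,7,8} 60  {0,4,5,6,7,8} 20  {1,2,3,4,7,8} 6  {1,2,4,6,7,8} 6  {2,3,4,6,7,8} 30  {2,4,5,6,7,8} 15  {3,4,5,6,7,8} 60
  7 to go: {0,2,4,5,6,7,8} 35  {0,3,4,5,6,7,8} 140  {1,2,3,4,6,7,8} 42  {1,2,4,5,6,7,8} 21  {2,3,4,5,6,7,8} 105
  if 0:r drops first: 168 orders
  if 1:u drops first: 280 orders
  if 3:t drops first: 56 orders
heap linearizations: 504

504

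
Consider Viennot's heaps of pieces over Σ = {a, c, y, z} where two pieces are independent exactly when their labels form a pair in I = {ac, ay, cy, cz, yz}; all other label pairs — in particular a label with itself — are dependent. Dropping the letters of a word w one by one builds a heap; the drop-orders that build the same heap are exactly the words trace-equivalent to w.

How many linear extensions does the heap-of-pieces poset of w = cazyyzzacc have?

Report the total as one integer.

piece 0:c — minimal
piece 1:a — minimal
piece 2:z rests on {1:a}
piece 3:y — minimal
piece 4:y rests on {3:y}
piece 5:z rests on {2:z}
piece 6:z rests on {5:z}
piece 7:a rests on {6:z}
piece 8:c rests on {0:c}
piece 9:c rests on {8:c}
minimal pieces: {0:c, 1:a, 3:y}
ways to finish when only these pieces remain (= sum over removing one remaining piece with nothing left below it):
  1 left: {4}→1  {7}→1  {9}→1
  2 left: {3,4}→1  {4,7}→2  {4,9}→2  {6,7}→1  {7,9}→2  {8,9}→1
  3 left: {0,8,9}→1  {3,4,7}→3  {3,4,9}→3  {4,6,7}→3  {4,7,9}→6  {4,8,9}→3  {5,6,7}→1  {6,7,9}→3  {7,8,9}→3
  4 left: {0,4,8,9}→4  {0,7,8,9}→4  {2,5,6,7}→1  {3,4,6,7}→6  {3,4,7,9}→12  {3,4,8,9}→6  {4,5,6,7}→4  {4,6,7,9}→12  {4,7,8,9}→12  {5,6,7,9}→4  {6,7,8,9}→6
  5 left: {0,3,4,8,9}→10  {0,4,7,8,9}→20  {0,6,7,8,9}→10  {1,2,5,6,7}→1  {2,4,5,6,7}→5  {2,5,6,7,9}→5  {3,4,5,6,7}→10  {3,4,6,7,9}→30  {3,4,7,8,9}→30  {4,5,6,7,9}→20  {4,6,7,8,9}→30  {5,6,7,8,9}→10
  6 left: {0,3,4,7,8,9}→60  {0,4,6,7,8,9}→60  {0,5,6,7,8,9}→20  {1,2,4,5,6,7}→6  {1,2,5,6,7,9}→6  {2,3,4,5,6,7}→15  {2,4,5,6,7,9}→30  {2,5,6,7,8,9}→15  {3,4,5,6,7,9}→60  {3,4,6,7,8,9}→90  {4,5,6,7,8,9}→60
  7 left: {0,2,5,6,7,8,9}→35  {0,3,4,6,7,8,9}→210  {0,4,5,6,7,8,9}→140  {1,2,3,4,5,6,7}→21  {1,2,4,5,6,7,9}→42  {1,2,5,6,7,8,9}→21  {2,3,4,5,6,7,9}→105  {2,4,5,6,7,8,9}→105  {3,4,5,6,7,8,9}→210
  8 left: {0,1,2,5,6,7,8,9}→56  {0,2,4,5,6,7,8,9}→280  {0,3,4,5,6,7,8,9}→560  {1,2,3,4,5,6,7,9}→168  {1,2,4,5,6,7,8,9}→168  {2,3,4,5,6,7,8,9}→420
  placing 0:c first → 756 extensions
  placing 1:a first → 1260 extensions
  placing 3:y first → 504 extensions
total linear extensions = 2520

2520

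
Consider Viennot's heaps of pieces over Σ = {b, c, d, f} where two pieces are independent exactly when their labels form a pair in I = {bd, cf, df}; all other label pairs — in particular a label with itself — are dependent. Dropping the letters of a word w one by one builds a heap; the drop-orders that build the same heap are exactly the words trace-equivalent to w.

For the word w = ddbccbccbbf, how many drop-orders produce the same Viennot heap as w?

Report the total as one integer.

3

piece 0:d — minimal
piece 1:d rests on {0:d}
piece 2:b — minimal
piece 3:c rests on {1:d, 2:b}
piece 4:c rests on {3:c}
piece 5:b rests on {4:c}
piece 6:c rests on {5:b}
piece 7:c rests on {6:c}
piece 8:b rests on {7:c}
piece 9:b rests on {8:b}
piece 10:f rests on {9:b}
minimal pieces: {0:d, 2:b}
ways to finish when only these pieces remain (= sum over removing one remaining piece with nothing left below it):
  1 left: {10}→1
  2 left: {9,10}→1
  3 left: {8,9,10}→1
  4 left: {7,8,9,10}→1
  5 left: {6,7,8,9,10}→1
  6 left: {5,6,7,8,9,10}→1
  7 left: {4,5,6,7,8,9,10}→1
  8 left: {3,4,5,6,7,8,9,10}→1
  9 left: {1,3,4,5,6,7,8,9,10}→1  {2,3,4,5,6,7,8,9,10}→1
  placing 0:d first → 2 extensions
  placing 2:b first → 1 extensions
total linear extensions = 3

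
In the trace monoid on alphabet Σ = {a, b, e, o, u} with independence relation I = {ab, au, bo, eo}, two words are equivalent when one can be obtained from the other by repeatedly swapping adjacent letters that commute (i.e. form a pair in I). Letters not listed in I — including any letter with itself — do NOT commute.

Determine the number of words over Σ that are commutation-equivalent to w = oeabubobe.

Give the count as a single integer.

47

piece 0:o — minimal
piece 1:e — minimal
piece 2:a rests on {0:o, 1:e}
piece 3:b rests on {1:e}
piece 4:u rests on {0:o, 3:b}
piece 5:b rests on {4:u}
piece 6:o rests on {2:a, 4:u}
piece 7:b rests on {5:b}
piece 8:e rests on {2:a, 7:b}
minimal pieces: {0:o, 1:e}
ways to finish when only these pieces remain (= sum over removing one remaining piece with nothing left below it):
  1 left: {6}→1  {8}→1
  2 left: {6,8}→2  {7,8}→1
  3 left: {2,6,8}→2  {5,7,8}→1  {6,7,8}→3
  4 left: {2,6,7,8}→5  {5,6,7,8}→4
  5 left: {2,5,6,7,8}→9  {4,5,6,7,8}→4
  6 left: {2,4,5,6,7,8}→13  {3,4,5,6,7,8}→4
  7 left: {0,2,4,5,6,7,8}→13  {2,3,4,5,6,7,8}→17
  placing 0:o first → 17 extensions
  placing 1:e first → 30 extensions
total linear extensions = 47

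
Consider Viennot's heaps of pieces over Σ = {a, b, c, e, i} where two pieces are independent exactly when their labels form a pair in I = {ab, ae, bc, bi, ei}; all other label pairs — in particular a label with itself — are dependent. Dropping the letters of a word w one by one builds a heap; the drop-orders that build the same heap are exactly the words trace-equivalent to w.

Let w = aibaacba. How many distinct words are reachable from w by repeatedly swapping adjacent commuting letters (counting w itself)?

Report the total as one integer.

#0=a has no predecessor
#1=i depends on [0:a]
#2=b has no predecessor
#3=a depends on [1:i]
#4=a depends on [3:a]
#5=c depends on [4:a]
#6=b depends on [2:b]
#7=a depends on [5:c]
sources: [0:a, 2:b]
N(rest) = Σ N(rest − s) over sources s of rest; N(one piece) = 1:
  size 1 → [6]=1  [7]=1
  size 2 → [2,6]=1  [5,7]=1  [6,7]=2
  size 3 → [2,6,7]=3  [4,5,7]=1  [5,6,7]=3
  size 4 → [2,5,6,7]=6  [3,4,5,7]=1  [4,5,6,7]=4
  size 5 → [1,3,4,5,7]=1  [2,4,5,6,7]=10  [3,4,5,6,7]=5
  size 6 → [0,1,3,4,5,7]=1  [1,3,4,5,6,7]=6  [2,3,4,5,6,7]=15
  first=0(a) contributes 21
  first=2(b) contributes 7
|[w]| = 28

28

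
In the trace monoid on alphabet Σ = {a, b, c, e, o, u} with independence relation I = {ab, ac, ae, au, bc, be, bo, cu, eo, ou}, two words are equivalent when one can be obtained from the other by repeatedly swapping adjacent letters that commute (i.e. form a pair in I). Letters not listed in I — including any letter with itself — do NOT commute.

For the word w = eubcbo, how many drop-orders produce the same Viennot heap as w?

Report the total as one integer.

#0=e has no predecessor
#1=u depends on [0:e]
#2=b depends on [1:u]
#3=c depends on [0:e]
#4=b depends on [2:b]
#5=o depends on [3:c]
sources: [0:e]
N(rest) = Σ N(rest − s) over sources s of rest; N(one piece) = 1:
  size 1 → [4]=1  [5]=1
  size 2 → [2,4]=1  [3,5]=1  [4,5]=2
  size 3 → [1,2,4]=1  [2,4,5]=3  [3,4,5]=3
  size 4 → [1,2,4,5]=4  [2,3,4,5]=6
  first=0(e) contributes 10

10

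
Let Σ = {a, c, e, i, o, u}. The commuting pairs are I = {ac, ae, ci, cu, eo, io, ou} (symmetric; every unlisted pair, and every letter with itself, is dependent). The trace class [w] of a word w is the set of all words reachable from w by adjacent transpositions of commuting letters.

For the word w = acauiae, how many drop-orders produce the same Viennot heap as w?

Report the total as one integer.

11

0(a) covers ∅
1(c) covers ∅
2(a) covers 0:a
3(u) covers 2:a
4(i) covers 3:u
5(a) covers 4:i
6(e) covers 1:c, 4:i
floor of heap: 0:a, 1:c
completions by unplaced set U, small U first (add the entries for U minus each lowest piece of U):
  |U|=1: {5}:1  {6}:1
  |U|=2: {1,6}:1  {5,6}:2
  |U|=3: {1,5,6}:3  {4,5,6}:2
  |U|=4: {1,4,5,6}:5  {3,4,5,6}:2
  |U|=5: {1,3,4,5,6}:7  {2,3,4,5,6}:2
  start at 0(a): 9
  start at 1(c): 2
sum over floor = 11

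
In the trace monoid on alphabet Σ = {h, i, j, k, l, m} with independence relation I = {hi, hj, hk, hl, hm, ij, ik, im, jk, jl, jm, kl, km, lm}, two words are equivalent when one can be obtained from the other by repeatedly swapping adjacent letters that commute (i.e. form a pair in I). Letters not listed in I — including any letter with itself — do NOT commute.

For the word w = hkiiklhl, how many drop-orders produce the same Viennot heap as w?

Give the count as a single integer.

420

#0=h has no predecessor
#1=k has no predecessor
#2=i has no predecessor
#3=i depends on [2:i]
#4=k depends on [1:k]
#5=l depends on [3:i]
#6=h depends on [0:h]
#7=l depends on [5:l]
sources: [0:h, 1:k, 2:i]
N(rest) = Σ N(rest − s) over sources s of rest; N(one piece) = 1:
  size 1 → [4]=1  [6]=1  [7]=1
  size 2 → [0,6]=1  [1,4]=1  [4,6]=2  [4,7]=2  [5,7]=1  [6,7]=2
  size 3 → [0,4,6]=3  [0,6,7]=3  [1,4,6]=3  [1,4,7]=3  [3,5,7]=1  [4,5,7]=3  [4,6,7]=6  [5,6,7]=3
  size 4 → [0,1,4,6]=6  [0,4,6,7]=12  [0,5,6,7]=6  [1,4,5,7]=6  [1,4,6,7]=12  [2,3,5,7]=1  [3,4,5,7]=4  [3,5,6,7]=4  [4,5,6,7]=12
  size 5 → [0,1,4,6,7]=30  [0,3,5,6,7]=10  [0,4,5,6,7]=30  [1,3,4,5,7]=10  [1,4,5,6,7]=30  [2,3,4,5,7]=5  [2,3,5,6,7]=5  [3,4,5,6,7]=20
  size 6 → [0,1,4,5,6,7]=90  [0,2,3,5,6,7]=15  [0,3,4,5,6,7]=60  [1,2,3,4,5,7]=15  [1,3,4,5,6,7]=60  [2,3,4,5,6,7]=30
  first=0(h) contributes 105
  first=1(k) contributes 105
  first=2(i) contributes 210
|[w]| = 420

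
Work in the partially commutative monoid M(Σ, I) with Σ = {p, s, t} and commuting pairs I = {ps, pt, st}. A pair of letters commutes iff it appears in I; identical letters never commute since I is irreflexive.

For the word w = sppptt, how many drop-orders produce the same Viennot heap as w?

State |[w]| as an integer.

#0=s has no predecessor
#1=p has no predecessor
#2=p depends on [1:p]
#3=p depends on [2:p]
#4=t has no predecessor
#5=t depends on [4:t]
sources: [0:s, 1:p, 4:t]
N(rest) = Σ N(rest − s) over sources s of rest; N(one piece) = 1:
  size 1 → [0]=1  [3]=1  [5]=1
  size 2 → [0,3]=2  [0,5]=2  [2,3]=1  [3,5]=2  [4,5]=1
  size 3 → [0,2,3]=3  [0,3,5]=6  [0,4,5]=3  [1,2,3]=1  [2,3,5]=3  [3,4,5]=3
  size 4 → [0,1,2,3]=4  [0,2,3,5]=12  [0,3,4,5]=12  [1,2,3,5]=4  [2,3,4,5]=6
  first=0(s) contributes 10
  first=1(p) contributes 30
  first=4(t) contributes 20
|[w]| = 60

60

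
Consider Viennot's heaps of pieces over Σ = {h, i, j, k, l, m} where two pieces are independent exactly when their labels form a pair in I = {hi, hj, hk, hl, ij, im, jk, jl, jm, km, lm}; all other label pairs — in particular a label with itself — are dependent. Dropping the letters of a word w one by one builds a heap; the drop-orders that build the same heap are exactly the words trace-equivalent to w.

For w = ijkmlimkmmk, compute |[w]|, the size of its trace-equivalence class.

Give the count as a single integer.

0(i) covers ∅
1(j) covers ∅
2(k) covers 0:i
3(m) covers ∅
4(l) covers 2:k
5(i) covers 4:l
6(m) covers 3:m
7(k) covers 5:i
8(m) covers 6:m
9(m) covers 8:m
10(k) covers 7:k
floor of heap: 0:i, 1:j, 3:m
completions by unplaced set U, small U first (add the entries for U minus each lowest piece of U):
  |U|=1: {1}:1  {9}:1  {10}:1
  |U|=2: {1,9}:2  {1,10}:2  {7,10}:1  {8,9}:1  {9,10}:2
  |U|=3: {1,7,10}:3  {1,8,9}:3  {1,9,10}:6  {5,7,10}:1  {6,8,9}:1  {7,9,10}:3  {8,9,10}:3
  |U|=4: {1,5,7,10}:4  {1,6,8,9}:4  {1,7,9,10}:12  {1,8,9,10}:12  {3,6,8,9}:1  {4,5,7,10}:1  {5,7,9,10}:4  {6,8,9,10}:4  {7,8,9,10}:6
  |U|=5: {1,3,6,8,9}:5  {1,4,5,7,10}:5  {1,5,7,9,10}:20  {1,6,8,9,10}:20  {1,7,8,9,10}:30  {2,4,5,7,10}:1  {3,6,8,9,10}:5  {4,5,7,9,10}:5  {5,7,8,9,10}:10  {6,7,8,9,10}:10
  |U|=6: {0,2,4,5,7,10}:1  {1,2,4,5,7,10}:6  {1,3,6,8,9,10}:30  {1,4,5,7,9,10}:30  {1,5,7,8,9,10}:60  {1,6,7,8,9,10}:60  {2,4,5,7,9,10}:6  {3,6,7,8,9,10}:15  {4,5,7,8,9,10}:15  {5,6,7,8,9,10}:20
  |U|=7: {0,1,2,4,5,7,10}:7  {0,2,4,5,7,9,10}:7  {1,2,4,5,7,9,10}:42  {1,3,6,7,8,9,10}:105  {1,4,5,7,8,9,10}:105  {1,5,6,7,8,9,10}:140  {2,4,5,7,8,9,10}:21  {3,5,6,7,8,9,10}:35  {4,5,6,7,8,9,10}:35
  |U|=8: {0,1,2,4,5,7,9,10}:56  {0,2,4,5,7,8,9,10}:28  {1,2,4,5,7,8,9,10}:168  {1,3,5,6,7,8,9,10}:280  {1,4,5,6,7,8,9,10}:280  {2,4,5,6,7,8,9,10}:56  {3,4,5,6,7,8,9,10}:70
  |U|=9: {0,1,2,4,5,7,8,9,10}:252  {0,2,4,5,6,7,8,9,10}:84  {1,2,4,5,6,7,8,9,10}:504  {1,3,4,5,6,7,8,9,10}:630  {2,3,4,5,6,7,8,9,10}:126
  start at 0(i): 1260
  start at 1(j): 210
  start at 3(m): 840
sum over floor = 2310

2310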